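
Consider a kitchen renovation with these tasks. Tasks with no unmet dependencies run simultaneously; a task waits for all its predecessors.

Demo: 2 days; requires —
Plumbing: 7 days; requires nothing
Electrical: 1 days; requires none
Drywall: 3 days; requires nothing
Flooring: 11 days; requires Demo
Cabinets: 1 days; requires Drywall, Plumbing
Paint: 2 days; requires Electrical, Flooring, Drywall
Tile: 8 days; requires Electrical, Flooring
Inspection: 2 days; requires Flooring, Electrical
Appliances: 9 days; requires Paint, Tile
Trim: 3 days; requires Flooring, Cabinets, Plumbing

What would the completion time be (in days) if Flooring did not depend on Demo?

With the dependency in place, Demo→Flooring→Tile→Appliances = 2+11+8+9 = 30 sets the finish at 30 days.
Without Demo→Flooring, Flooring's earliest start moves from 2 to 0.
New critical path: Flooring→Tile→Appliances = 11+8+9 = 28 ⇒ 28 days.

28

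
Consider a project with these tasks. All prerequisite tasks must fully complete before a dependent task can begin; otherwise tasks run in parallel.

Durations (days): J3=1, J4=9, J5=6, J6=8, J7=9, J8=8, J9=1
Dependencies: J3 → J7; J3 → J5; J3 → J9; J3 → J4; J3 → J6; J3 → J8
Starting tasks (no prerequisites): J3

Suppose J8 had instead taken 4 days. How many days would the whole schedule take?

10

Actual critical path: J3→J4 = 1+9 = 10 ⇒ 10 days.
The longest path through J8 is only 9 days, so J8 has float 1.
No other chain overtakes it, so the finish is 10 days.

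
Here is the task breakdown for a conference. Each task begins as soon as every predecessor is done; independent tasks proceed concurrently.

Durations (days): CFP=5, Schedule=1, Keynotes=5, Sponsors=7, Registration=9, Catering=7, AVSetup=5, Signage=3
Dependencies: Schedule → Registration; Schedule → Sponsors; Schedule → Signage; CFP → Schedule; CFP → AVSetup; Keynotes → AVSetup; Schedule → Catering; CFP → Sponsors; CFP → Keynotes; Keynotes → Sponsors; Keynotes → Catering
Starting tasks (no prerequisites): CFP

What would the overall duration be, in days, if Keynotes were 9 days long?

21

As given, the longest chain is CFP→Keynotes→Sponsors = 5+5+7 = 17, so the finish is 17 days.
Keynotes lies on that path, so at 9 days the path becomes 21 days.
The critical path is still CFP→Keynotes→Sponsors; finish is now 21 days.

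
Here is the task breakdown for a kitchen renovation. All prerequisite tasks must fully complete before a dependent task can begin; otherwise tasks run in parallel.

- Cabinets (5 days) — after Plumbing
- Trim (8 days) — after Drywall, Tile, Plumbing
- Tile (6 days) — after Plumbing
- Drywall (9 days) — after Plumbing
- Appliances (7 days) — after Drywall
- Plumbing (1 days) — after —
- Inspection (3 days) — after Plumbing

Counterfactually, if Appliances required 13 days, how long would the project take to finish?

Baseline: Plumbing→Drywall→Trim = 1+9+8 = 18 → 18 days.
Appliances is off the critical path — its longest chain is 17 days, giving 1 of slack.
Now Plumbing→Drywall→Appliances = 1+9+13 = 23 is longest, so the finish becomes 23 days.

23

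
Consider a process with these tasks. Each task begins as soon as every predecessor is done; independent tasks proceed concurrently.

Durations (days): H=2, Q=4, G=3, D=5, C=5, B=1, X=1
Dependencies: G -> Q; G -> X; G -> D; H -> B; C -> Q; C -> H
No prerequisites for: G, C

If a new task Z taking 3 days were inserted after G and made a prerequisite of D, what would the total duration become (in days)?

11

Originally the project takes 9 days.
With Z inserted, D now waits for max(G, Z).
New critical path: G→Z→D = 3+3+5 = 11 ⇒ 11 days.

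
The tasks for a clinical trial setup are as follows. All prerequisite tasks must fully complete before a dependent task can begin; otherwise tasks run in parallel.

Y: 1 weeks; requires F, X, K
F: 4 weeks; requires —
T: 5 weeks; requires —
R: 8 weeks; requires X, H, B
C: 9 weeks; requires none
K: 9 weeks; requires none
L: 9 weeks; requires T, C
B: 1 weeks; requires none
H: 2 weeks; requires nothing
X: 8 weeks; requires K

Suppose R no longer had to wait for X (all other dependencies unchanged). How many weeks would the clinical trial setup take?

18

With the dependency in place, K→X→R = 9+8+8 = 25 sets the finish at 25 weeks.
Without X→R, R's earliest start moves from 17 to 2.
The longest chain is now K→X→Y = 9+8+1 = 18, so the clinical trial setup takes 18 weeks.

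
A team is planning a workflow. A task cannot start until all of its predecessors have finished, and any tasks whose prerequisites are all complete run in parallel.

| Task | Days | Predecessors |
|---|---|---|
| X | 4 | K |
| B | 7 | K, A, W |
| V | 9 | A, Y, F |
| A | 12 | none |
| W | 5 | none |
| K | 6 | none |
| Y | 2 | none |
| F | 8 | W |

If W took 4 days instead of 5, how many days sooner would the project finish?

1

As given, the longest chain is W→F→V = 5+8+9 = 22, so the finish is 22 days.
Since W is critical, the -1 change carries straight to that chain (now 21 days).
The critical path is still W→F→V; finish is now 21 days.
Change in finish: 21 − 22 = -1 days.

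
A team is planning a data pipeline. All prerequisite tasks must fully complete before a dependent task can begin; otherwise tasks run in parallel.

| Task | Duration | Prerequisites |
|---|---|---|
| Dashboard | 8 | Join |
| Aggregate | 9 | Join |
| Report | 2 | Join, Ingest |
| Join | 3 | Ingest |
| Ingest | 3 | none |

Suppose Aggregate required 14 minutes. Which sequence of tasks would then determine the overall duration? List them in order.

As given, the longest chain is Ingest→Join→Aggregate = 3+3+9 = 15, so the finish is 15 minutes.
Aggregate is on the critical path; changing it to 14 makes that path 20 minutes.
That remains the longest chain; total 20 minutes.

Ingest, Join, Aggregate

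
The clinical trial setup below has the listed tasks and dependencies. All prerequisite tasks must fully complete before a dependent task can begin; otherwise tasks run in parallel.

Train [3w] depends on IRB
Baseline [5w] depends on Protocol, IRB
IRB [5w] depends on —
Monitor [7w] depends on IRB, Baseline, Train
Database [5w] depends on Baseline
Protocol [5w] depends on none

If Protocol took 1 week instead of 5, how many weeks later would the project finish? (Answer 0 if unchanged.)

Critical path before the change: Protocol→Baseline→Monitor = 5+5+7 = 17 giving 17 weeks.
Protocol is on the critical path; changing it to 1 makes that path 13 weeks.
New critical path: IRB→Baseline→Monitor = 5+5+7 = 17 ⇒ 17 weeks.
Change in finish: 17 − 17 = +0 weeks.

0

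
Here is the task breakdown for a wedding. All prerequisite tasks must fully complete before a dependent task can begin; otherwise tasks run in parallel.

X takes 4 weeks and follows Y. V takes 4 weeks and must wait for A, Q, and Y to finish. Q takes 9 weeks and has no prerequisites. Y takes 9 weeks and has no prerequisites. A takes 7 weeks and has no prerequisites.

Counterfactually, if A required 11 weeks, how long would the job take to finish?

Actual critical path: Y→X = 9+4 = 13 ⇒ 13 weeks.
The longest path through A is only 11 weeks, so A has float 2.
Now A→V = 11+4 = 15 is longest, so the finish becomes 15 weeks.

15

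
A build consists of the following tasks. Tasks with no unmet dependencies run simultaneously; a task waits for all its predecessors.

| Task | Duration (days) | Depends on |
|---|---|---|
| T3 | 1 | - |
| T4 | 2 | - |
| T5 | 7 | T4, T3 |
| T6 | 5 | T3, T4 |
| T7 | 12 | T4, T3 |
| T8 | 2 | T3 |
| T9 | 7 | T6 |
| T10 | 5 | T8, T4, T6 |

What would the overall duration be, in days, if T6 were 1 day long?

14

Actual critical path: T4→T6→T9 = 2+5+7 = 14 ⇒ 14 days.
Since T6 is critical, the -4 change carries straight to that chain (now 10 days).
Now T4→T7 = 2+12 = 14 is longest, so the finish becomes 14 days.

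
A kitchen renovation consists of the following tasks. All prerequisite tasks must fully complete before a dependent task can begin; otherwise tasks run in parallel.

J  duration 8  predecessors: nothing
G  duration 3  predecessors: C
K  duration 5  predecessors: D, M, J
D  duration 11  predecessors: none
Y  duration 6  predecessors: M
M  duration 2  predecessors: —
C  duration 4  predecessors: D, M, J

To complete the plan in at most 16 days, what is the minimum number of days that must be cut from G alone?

Current finish: 18 days; target: 16.
G is on every critical path, so each day cut from G cuts the finish by one (this holds down to a finish of 16).
Need 18 − 16 = 2 days off G → G becomes 1 day, finish becomes 16.

2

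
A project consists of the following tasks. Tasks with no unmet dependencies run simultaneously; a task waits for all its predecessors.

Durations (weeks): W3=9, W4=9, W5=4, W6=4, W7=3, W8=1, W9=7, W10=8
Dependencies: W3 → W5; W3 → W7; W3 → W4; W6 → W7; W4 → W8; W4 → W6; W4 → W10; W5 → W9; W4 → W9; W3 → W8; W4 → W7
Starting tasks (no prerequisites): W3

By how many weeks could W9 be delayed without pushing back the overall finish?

W3→W4→W10 = 9+9+8 = 26 sets the makespan at 26 weeks.
Longest path through W9: 25 weeks (earliest finish 25, latest finish 26).
Float = 26 − 25 = 1.

1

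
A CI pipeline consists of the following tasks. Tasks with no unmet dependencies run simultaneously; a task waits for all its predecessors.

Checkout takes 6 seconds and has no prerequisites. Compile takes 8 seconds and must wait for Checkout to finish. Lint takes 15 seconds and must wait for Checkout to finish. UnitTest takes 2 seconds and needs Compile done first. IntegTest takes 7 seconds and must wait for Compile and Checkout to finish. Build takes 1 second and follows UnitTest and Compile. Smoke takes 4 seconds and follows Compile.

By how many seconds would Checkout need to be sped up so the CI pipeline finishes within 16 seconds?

Current finish: 21 seconds; target: 16.
Checkout is on every critical path, so each second cut from Checkout cuts the finish by one (this holds down to a finish of 16).
Need 21 − 16 = 5 seconds off Checkout → Checkout becomes 1 second, finish becomes 16.

5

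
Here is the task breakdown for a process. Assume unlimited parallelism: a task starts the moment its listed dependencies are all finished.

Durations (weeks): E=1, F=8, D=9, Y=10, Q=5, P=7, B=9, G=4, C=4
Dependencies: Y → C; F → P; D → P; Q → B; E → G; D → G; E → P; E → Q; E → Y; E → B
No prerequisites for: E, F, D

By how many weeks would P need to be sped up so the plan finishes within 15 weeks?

1

Current finish: 16 weeks; target: 15.
P is on every critical path, so each week cut from P cuts the finish by one (this holds down to a finish of 15).
Need 16 − 15 = 1 week off P → P becomes 6 weeks, finish becomes 15.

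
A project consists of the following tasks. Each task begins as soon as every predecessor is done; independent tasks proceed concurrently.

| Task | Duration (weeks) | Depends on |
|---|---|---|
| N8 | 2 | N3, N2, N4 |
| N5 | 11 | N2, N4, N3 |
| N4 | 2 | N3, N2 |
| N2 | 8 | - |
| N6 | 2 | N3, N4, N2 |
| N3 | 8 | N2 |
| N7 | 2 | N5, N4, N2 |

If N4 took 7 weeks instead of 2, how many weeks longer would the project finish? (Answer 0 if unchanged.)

As given, the longest chain is N2→N3→N4→N5→N7 = 8+8+2+11+2 = 31, so the finish is 31 weeks.
Since N4 is critical, the +5 change carries straight to that chain (now 36 weeks).
No other chain overtakes it, so the finish is 36 weeks.
Change in finish: 36 − 31 = +5 weeks.

5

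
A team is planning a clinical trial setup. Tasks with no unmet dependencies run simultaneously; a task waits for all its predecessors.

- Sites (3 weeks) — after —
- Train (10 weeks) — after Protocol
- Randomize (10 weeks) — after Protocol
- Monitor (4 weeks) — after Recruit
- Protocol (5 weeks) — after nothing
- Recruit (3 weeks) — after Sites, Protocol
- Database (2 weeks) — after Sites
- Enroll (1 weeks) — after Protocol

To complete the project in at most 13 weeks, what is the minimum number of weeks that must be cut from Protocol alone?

Current finish: 15 weeks; target: 13.
Protocol is on every critical path, so each week cut from Protocol cuts the finish by one (this holds down to a finish of 11).
Need 15 − 13 = 2 weeks off Protocol → Protocol becomes 3 weeks, finish becomes 13.

2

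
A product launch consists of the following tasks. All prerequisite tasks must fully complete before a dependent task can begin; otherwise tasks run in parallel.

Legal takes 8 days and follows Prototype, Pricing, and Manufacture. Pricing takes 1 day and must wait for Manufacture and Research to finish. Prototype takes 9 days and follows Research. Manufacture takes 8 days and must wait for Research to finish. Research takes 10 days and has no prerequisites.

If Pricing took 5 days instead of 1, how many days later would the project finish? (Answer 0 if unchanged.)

Baseline: Research→Manufacture→Pricing→Legal = 10+8+1+8 = 27 → 27 days.
Since Pricing is critical, the +4 change carries straight to that chain (now 31 days).
No other chain overtakes it, so the finish is 31 days.
Change in finish: 31 − 27 = +4 days.

4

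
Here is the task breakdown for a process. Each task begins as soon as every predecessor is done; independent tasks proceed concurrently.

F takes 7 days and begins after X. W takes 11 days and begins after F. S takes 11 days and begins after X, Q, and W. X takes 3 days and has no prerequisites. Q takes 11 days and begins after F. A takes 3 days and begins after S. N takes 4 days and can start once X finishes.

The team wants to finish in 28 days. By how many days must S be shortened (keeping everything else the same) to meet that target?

Current finish: 35 days; target: 28.
S is on every critical path, so each day cut from S cuts the finish by one (this holds down to a finish of 25).
Need 35 − 28 = 7 days off S → S becomes 4 days, finish becomes 28.

7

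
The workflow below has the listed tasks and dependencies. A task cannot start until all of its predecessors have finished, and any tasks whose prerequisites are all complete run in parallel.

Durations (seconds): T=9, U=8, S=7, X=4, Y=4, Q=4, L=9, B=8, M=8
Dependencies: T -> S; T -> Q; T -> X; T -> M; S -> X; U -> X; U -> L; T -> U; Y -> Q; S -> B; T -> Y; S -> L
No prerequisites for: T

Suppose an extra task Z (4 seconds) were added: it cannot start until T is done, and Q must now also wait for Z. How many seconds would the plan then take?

Originally the plan takes 26 seconds.
With Z inserted, Q now waits for max(Y, T, Z).
New critical path: T→U→L = 9+8+9 = 26 ⇒ 26 seconds.

26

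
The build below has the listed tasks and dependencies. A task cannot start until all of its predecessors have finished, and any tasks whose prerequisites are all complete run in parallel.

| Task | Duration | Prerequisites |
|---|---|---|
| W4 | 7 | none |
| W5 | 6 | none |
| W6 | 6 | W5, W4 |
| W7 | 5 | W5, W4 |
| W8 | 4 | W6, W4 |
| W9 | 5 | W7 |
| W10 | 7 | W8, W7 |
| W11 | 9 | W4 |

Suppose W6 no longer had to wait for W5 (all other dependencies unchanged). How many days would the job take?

Original critical path: W4→W6→W8→W10 = 7+6+4+7 = 24 ⇒ 24 days.
Dropping W5→W6 doesn't change W6's earliest start (7); another predecessor still binds.
The longest chain is now W4→W6→W8→W10 = 7+6+4+7 = 24, so the job takes 24 days.

24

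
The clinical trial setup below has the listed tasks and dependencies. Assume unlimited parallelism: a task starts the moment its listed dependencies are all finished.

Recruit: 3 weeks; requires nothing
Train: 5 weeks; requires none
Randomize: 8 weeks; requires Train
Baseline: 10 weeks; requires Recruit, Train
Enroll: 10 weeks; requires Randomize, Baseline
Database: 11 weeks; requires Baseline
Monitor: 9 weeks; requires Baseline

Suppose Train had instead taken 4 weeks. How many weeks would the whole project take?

25

Critical path before the change: Train→Baseline→Database = 5+10+11 = 26 giving 26 weeks.
Since Train is critical, the -1 change carries straight to that chain (now 25 weeks).
No other chain overtakes it, so the finish is 25 weeks.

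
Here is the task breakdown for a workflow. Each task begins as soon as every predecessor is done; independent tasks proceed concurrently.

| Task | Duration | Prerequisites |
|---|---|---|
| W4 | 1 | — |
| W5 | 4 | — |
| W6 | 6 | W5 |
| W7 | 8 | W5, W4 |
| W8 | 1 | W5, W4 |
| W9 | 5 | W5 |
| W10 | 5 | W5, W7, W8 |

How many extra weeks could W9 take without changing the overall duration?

Critical path: W5→W7→W10 = 4+8+5 = 17, so the finish is 17 weeks.
W9 finishes as early as 9 and must finish by 17.
So W9 can slip 17 − 9 = 8 weeks.

8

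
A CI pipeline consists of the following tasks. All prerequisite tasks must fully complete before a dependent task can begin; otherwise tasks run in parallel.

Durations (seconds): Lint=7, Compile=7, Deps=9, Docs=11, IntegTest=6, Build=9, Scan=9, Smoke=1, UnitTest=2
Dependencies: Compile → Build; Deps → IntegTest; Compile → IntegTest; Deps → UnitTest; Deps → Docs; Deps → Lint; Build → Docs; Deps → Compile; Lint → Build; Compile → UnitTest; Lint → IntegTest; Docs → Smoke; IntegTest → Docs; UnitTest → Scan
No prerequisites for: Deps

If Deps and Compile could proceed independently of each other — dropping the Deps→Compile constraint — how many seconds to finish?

37

Original critical path: Deps→Compile→Build→Docs→Smoke = 9+7+9+11+1 = 37 ⇒ 37 seconds.
Without Deps→Compile, Compile's earliest start moves from 9 to 0.
After: Deps→Lint→Build→Docs→Smoke = 9+7+9+11+1 = 37 → 37 seconds.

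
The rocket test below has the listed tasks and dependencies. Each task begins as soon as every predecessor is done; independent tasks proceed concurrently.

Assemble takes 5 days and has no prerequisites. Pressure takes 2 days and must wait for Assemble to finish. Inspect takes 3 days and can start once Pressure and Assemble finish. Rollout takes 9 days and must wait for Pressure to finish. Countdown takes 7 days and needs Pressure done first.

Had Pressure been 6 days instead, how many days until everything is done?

Actual critical path: Assemble→Pressure→Rollout = 5+2+9 = 16 ⇒ 16 days.
Pressure lies on that path, so at 6 days the path becomes 20 days.
That remains the longest chain; total 20 days.

20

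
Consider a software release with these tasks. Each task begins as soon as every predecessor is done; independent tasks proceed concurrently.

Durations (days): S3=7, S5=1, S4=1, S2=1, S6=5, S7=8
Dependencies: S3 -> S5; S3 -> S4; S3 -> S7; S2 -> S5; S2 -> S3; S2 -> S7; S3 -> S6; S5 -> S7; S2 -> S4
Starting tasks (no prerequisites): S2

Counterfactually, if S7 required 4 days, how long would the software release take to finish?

13

Critical path before the change: S2→S3→S5→S7 = 1+7+1+8 = 17 giving 17 days.
S7 is on the critical path; changing it to 4 makes that path 13 days.
The critical path is still S2→S3→S5→S7; finish is now 13 days.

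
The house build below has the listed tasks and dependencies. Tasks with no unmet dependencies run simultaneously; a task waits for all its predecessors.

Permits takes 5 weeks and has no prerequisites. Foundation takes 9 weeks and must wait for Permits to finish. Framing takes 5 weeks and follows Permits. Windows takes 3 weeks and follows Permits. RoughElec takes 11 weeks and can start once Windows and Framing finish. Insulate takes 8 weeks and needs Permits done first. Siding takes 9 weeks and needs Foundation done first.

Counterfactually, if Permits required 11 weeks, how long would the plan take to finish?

29

Baseline: Permits→Foundation→Siding = 5+9+9 = 23 → 23 weeks.
Since Permits is critical, the +6 change carries straight to that chain (now 29 weeks).
The critical path is still Permits→Foundation→Siding; finish is now 29 weeks.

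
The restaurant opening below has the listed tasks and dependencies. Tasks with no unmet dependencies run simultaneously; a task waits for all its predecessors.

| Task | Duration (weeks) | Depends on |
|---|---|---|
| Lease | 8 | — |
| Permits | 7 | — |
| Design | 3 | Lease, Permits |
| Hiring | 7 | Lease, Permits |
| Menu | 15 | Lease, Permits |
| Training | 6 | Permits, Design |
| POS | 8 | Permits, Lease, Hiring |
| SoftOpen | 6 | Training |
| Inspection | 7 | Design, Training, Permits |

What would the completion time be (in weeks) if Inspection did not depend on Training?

23

With the dependency in place, Lease→Design→Training→Inspection = 8+3+6+7 = 24 sets the finish at 24 weeks.
Without Training→Inspection, Inspection's earliest start moves from 17 to 11.
After: Lease→Design→Training→SoftOpen = 8+3+6+6 = 23 → 23 weeks.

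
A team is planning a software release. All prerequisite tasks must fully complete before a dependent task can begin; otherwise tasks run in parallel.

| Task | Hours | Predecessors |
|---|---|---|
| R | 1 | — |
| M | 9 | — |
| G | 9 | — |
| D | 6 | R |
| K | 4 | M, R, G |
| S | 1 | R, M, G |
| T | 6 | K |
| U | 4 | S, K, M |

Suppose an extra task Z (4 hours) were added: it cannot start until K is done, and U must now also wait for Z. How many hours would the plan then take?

Originally the plan takes 19 hours.
With Z inserted, U now waits for max(S, K, M, Z).
New critical path: M→K→Z→U = 9+4+4+4 = 21 ⇒ 21 hours.

21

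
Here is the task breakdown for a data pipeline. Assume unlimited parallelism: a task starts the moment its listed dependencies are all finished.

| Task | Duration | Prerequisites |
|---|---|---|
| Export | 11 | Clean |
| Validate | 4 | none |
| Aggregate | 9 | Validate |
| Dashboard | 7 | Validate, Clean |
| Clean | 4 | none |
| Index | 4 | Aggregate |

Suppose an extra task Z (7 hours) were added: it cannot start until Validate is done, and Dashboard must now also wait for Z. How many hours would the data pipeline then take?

Originally the data pipeline takes 17 hours.
With Z inserted, Dashboard now waits for max(Validate, Clean, Z).
New critical path: Validate→Z→Dashboard = 4+7+7 = 18 ⇒ 18 hours.

18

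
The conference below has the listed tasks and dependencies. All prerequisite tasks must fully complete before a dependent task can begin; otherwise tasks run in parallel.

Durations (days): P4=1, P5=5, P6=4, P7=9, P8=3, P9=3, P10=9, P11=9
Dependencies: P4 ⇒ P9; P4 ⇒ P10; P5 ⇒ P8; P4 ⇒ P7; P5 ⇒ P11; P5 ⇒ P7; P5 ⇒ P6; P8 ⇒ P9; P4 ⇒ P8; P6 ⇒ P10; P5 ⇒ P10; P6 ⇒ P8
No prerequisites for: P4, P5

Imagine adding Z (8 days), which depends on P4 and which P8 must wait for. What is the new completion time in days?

Originally the job takes 18 days.
With Z inserted, P8 now waits for max(P5, P6, P4, Z).
New critical path: P5→P6→P10 = 5+4+9 = 18 ⇒ 18 days.

18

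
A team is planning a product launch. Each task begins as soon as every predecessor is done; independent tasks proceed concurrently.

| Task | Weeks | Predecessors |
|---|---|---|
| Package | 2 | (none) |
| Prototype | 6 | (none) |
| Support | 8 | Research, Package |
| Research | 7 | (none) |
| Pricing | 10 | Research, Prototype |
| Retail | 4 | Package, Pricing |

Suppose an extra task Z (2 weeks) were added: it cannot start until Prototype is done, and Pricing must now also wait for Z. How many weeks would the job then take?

Originally the job takes 21 weeks.
With Z inserted, Pricing now waits for max(Research, Prototype, Z).
New critical path: Prototype→Z→Pricing→Retail = 6+2+10+4 = 22 ⇒ 22 weeks.

22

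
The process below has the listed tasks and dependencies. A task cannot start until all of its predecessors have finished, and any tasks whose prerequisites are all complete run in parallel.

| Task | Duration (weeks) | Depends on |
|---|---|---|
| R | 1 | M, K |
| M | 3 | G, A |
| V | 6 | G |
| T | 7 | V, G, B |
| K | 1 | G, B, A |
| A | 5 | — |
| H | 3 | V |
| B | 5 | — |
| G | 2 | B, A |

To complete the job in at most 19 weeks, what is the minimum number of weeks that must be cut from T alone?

1

Current finish: 20 weeks; target: 19.
T is on every critical path, so each week cut from T cuts the finish by one (this holds down to a finish of 16).
Need 20 − 19 = 1 week off T → T becomes 6 weeks, finish becomes 19.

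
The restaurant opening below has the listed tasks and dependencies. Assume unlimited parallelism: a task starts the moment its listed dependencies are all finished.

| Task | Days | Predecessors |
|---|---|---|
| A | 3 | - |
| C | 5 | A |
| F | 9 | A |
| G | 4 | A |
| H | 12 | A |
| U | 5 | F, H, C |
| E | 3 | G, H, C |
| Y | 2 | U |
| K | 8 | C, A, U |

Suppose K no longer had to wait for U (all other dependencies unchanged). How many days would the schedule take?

Before: longest chain A→H→U→K = 3+12+5+8 = 28, finish 28.
Without U→K, K's earliest start moves from 20 to 8.
After: A→H→U→Y = 3+12+5+2 = 22 → 22 days.

22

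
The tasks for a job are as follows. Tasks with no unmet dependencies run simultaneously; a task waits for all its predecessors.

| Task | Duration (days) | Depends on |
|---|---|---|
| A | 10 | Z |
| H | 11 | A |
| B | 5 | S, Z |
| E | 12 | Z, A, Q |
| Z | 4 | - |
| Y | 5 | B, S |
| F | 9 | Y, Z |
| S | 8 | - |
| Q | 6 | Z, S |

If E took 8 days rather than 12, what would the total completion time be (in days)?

27

The binding path is S→B→Y→F = 8+5+5+9 = 27; finish at 27 days.
The longest path through E is only 26 days, so E has float 1.
That remains the longest chain; total 27 days.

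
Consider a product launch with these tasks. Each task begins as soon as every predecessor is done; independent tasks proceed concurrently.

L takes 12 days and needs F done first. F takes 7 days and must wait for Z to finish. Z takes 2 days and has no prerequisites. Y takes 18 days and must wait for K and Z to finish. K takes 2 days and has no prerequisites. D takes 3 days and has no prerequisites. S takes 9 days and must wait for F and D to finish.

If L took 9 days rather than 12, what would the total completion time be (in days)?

The binding path is Z→F→L = 2+7+12 = 21; finish at 21 days.
Since L is critical, the -3 change carries straight to that chain (now 18 days).
The binding chain switches to K→Y = 2+18 = 20; finish 20 days.

20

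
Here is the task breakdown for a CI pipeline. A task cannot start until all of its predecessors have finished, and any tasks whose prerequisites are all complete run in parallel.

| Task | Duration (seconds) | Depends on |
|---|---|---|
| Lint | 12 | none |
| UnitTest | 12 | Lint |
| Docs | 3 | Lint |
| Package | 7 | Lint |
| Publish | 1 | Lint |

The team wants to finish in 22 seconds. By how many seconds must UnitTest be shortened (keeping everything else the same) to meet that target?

Current finish: 24 seconds; target: 22.
UnitTest is on every critical path, so each second cut from UnitTest cuts the finish by one (this holds down to a finish of 19).
Need 24 − 22 = 2 seconds off UnitTest → UnitTest becomes 10 seconds, finish becomes 22.

2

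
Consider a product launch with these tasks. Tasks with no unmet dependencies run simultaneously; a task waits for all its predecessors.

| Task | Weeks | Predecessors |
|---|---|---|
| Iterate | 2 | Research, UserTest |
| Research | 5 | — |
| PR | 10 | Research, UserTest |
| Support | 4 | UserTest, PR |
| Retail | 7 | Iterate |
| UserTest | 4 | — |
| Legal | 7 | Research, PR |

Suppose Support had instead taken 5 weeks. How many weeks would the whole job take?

Actual critical path: Research→PR→Legal = 5+10+7 = 22 ⇒ 22 weeks.
Support is off the critical path — its longest chain is 19 weeks, giving 3 of slack.
The critical path is still Research→PR→Legal; finish is now 22 weeks.

22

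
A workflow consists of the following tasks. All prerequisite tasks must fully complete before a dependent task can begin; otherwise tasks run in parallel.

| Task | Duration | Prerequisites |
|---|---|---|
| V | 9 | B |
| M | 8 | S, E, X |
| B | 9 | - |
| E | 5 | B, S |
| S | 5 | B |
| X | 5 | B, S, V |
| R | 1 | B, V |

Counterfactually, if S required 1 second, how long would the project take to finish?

31

As given, the longest chain is B→V→X→M = 9+9+5+8 = 31, so the finish is 31 seconds.
S is off the critical path — its longest chain is 27 seconds, giving 4 of slack.
No other chain overtakes it, so the finish is 31 seconds.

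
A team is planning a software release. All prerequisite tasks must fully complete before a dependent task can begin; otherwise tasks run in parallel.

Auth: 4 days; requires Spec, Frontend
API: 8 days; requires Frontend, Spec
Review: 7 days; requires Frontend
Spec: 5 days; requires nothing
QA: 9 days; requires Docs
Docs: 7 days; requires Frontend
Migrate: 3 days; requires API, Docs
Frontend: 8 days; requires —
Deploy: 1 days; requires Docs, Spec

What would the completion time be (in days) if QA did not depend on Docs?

19

Original critical path: Frontend→Docs→QA = 8+7+9 = 24 ⇒ 24 days.
Without Docs→QA, QA's earliest start moves from 15 to 0.
The longest chain is now Frontend→API→Migrate = 8+8+3 = 19, so the project takes 19 days.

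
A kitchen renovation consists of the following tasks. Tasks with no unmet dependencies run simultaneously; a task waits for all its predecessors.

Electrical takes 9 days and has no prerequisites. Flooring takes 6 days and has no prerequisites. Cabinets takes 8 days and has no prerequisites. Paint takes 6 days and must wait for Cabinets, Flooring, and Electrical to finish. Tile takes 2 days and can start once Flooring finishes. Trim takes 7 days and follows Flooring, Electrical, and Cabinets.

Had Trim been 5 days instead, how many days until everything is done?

15

As given, the longest chain is Electrical→Trim = 9+7 = 16, so the finish is 16 days.
Trim lies on that path, so at 5 days the path becomes 14 days.
Now Electrical→Paint = 9+6 = 15 is longest, so the finish becomes 15 days.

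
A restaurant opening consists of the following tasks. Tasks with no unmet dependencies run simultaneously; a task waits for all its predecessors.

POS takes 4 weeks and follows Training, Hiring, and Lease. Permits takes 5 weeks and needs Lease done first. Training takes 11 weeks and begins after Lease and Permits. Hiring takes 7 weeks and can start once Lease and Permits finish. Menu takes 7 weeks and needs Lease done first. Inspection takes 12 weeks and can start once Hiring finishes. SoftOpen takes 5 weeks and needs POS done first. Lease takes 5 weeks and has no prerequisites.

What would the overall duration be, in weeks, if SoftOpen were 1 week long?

29

The binding path is Lease→Permits→Training→POS→SoftOpen = 5+5+11+4+5 = 30; finish at 30 weeks.
Since SoftOpen is critical, the -4 change carries straight to that chain (now 26 weeks).
The binding chain switches to Lease→Permits→Hiring→Inspection = 5+5+7+12 = 29; finish 29 weeks.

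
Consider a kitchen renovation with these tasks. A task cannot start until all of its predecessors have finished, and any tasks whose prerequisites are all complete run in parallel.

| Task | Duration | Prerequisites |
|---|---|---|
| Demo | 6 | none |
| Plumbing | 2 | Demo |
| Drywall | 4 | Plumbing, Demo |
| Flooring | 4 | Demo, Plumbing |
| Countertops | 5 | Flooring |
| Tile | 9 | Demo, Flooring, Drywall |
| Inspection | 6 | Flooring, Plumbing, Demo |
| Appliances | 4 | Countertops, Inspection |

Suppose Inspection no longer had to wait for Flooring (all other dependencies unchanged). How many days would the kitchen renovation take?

21

With the dependency in place, Demo→Plumbing→Flooring→Inspection→Appliances = 6+2+4+6+4 = 22 sets the finish at 22 days.
Without Flooring→Inspection, Inspection's earliest start moves from 12 to 8.
New critical path: Demo→Plumbing→Drywall→Tile = 6+2+4+9 = 21 ⇒ 21 days.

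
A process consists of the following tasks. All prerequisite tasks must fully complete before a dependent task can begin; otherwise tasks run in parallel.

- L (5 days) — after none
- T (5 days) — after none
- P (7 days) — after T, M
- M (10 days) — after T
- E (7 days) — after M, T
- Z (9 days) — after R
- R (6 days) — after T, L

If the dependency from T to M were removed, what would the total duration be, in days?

20

Before: longest chain T→M→P = 5+10+7 = 22, finish 22.
Without T→M, M's earliest start moves from 5 to 0.
New critical path: L→R→Z = 5+6+9 = 20 ⇒ 20 days.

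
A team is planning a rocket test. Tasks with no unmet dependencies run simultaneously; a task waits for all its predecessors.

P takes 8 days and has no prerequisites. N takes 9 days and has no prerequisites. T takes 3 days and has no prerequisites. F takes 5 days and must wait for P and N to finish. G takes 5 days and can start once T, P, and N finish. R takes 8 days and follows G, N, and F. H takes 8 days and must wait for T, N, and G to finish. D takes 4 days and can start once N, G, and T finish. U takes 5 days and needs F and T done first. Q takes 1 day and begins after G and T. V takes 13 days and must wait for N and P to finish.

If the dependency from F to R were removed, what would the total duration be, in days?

Before: longest chain N→F→R = 9+5+8 = 22, finish 22.
Dropping F→R doesn't change R's earliest start (14); another predecessor still binds.
After: N→G→R = 9+5+8 = 22 → 22 days.

22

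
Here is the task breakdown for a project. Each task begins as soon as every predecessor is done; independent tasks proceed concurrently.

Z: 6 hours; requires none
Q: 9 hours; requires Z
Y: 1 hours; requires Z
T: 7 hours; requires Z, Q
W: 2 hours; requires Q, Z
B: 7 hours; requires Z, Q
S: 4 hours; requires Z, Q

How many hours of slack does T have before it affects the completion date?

The longest chain is Z→Q→T = 6+9+7 = 22; overall finish 22 hours.
Longest path through T: 22 hours (earliest finish 22, latest finish 22).
So T can slip 22 − 22 = 0 hours.

0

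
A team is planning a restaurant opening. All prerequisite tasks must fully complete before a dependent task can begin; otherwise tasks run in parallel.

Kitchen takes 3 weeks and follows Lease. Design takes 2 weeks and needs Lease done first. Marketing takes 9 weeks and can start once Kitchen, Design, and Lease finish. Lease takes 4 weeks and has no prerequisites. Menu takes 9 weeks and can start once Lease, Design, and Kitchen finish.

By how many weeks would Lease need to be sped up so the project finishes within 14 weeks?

2

Current finish: 16 weeks; target: 14.
Lease is on every critical path, so each week cut from Lease cuts the finish by one (this holds down to a finish of 13).
Need 16 − 14 = 2 weeks off Lease → Lease becomes 2 weeks, finish becomes 14.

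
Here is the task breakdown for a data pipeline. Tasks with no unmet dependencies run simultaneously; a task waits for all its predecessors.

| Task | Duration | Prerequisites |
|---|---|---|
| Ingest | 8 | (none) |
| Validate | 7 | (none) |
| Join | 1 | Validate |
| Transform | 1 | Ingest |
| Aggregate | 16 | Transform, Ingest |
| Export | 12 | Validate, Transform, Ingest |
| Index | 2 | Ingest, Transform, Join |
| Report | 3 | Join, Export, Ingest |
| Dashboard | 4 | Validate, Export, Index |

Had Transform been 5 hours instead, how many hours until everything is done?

The binding path is Ingest→Transform→Aggregate = 8+1+16 = 25; finish at 25 hours.
Transform is on the critical path; changing it to 5 makes that path 29 hours.
That remains the longest chain; total 29 hours.

29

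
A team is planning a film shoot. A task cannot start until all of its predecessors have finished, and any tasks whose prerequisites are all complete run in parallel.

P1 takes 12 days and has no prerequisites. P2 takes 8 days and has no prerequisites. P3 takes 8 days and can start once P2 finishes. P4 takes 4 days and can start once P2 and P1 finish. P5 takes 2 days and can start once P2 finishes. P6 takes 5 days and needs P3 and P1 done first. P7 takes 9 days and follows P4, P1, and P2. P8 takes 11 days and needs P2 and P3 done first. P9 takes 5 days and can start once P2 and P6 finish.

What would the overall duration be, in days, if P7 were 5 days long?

27

Critical path before the change: P2→P3→P8 = 8+8+11 = 27 giving 27 days.
P7 has 2 days of float (longest path through it is 25).
That remains the longest chain; total 27 days.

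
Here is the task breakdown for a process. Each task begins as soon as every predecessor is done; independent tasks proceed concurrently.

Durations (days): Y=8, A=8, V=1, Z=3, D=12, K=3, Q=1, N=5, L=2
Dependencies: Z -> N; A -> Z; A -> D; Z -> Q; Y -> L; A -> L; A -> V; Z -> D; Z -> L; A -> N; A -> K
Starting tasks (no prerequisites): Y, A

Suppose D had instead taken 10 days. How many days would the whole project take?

The binding path is A→Z→D = 8+3+12 = 23; finish at 23 days.
D is on the critical path; changing it to 10 makes that path 21 days.
The critical path is still A→Z→D; finish is now 21 days.

21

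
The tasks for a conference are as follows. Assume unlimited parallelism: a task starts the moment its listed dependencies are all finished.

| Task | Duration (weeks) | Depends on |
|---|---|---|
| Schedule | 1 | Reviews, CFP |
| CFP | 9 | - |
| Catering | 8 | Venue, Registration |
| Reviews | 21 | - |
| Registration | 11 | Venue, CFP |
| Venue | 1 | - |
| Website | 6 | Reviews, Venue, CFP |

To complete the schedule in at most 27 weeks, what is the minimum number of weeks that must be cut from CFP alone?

Current finish: 28 weeks; target: 27.
CFP is on every critical path, so each week cut from CFP cuts the finish by one (this holds down to a finish of 27).
Need 28 − 27 = 1 week off CFP → CFP becomes 8 weeks, finish becomes 27.

1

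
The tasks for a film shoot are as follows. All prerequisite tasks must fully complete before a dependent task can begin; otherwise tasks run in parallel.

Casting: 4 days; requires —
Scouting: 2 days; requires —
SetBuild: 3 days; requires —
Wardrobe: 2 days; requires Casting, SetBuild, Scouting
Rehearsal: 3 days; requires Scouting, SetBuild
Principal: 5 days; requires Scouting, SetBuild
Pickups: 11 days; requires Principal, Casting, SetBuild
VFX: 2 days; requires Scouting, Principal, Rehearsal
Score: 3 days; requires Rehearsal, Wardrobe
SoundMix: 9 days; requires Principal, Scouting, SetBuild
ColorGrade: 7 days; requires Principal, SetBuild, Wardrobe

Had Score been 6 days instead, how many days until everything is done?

19

The binding path is SetBuild→Principal→Pickups = 3+5+11 = 19; finish at 19 days.
Score is off the critical path — its longest chain is 9 days, giving 10 of slack.
That remains the longest chain; total 19 days.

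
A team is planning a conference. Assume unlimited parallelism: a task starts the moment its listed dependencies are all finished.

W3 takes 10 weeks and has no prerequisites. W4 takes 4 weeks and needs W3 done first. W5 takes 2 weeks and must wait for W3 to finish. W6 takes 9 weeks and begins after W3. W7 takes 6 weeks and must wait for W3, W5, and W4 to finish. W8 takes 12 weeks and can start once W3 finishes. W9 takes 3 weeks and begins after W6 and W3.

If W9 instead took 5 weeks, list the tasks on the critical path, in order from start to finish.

Actual critical path: W3→W6→W9 = 10+9+3 = 22 ⇒ 22 weeks.
Since W9 is critical, the +2 change carries straight to that chain (now 24 weeks).
That remains the longest chain; total 24 weeks.

W3, W6, W9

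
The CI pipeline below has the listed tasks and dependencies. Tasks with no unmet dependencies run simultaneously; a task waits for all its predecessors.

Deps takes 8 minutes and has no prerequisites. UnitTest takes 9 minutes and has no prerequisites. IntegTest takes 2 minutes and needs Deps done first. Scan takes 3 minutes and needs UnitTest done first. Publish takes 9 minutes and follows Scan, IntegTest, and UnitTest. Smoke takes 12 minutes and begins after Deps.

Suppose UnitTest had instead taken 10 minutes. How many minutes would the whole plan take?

22

Critical path before the change: UnitTest→Scan→Publish = 9+3+9 = 21 giving 21 minutes.
UnitTest lies on that path, so at 10 minutes the path becomes 22 minutes.
The critical path is still UnitTest→Scan→Publish; finish is now 22 minutes.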